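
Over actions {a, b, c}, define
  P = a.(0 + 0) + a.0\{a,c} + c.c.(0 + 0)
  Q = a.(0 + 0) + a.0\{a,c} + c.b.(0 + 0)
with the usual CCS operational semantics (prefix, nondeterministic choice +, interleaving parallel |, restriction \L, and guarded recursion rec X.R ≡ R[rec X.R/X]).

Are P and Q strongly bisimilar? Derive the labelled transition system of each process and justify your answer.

not bisimilar

P's transition system — 4 states:
  s0 = a.(0 + 0) + a.0\{a,c} + c.c.(0 + 0) has moves =a=> s1, =a=> s2, =c=> s3
  s1 = 0 + 0 has moves deadlocked
  s2 = 0\{a,c} has moves deadlocked
  s3 = c.(0 + 0) has moves =c=> s1
Q's transition system — 4 states:
  t0 = a.(0 + 0) + a.0\{a,c} + c.b.(0 + 0) has moves =a=> t1, =a=> t2, =c=> t3
  t1 = 0 + 0 has moves deadlocked
  t2 = 0\{a,c} has moves deadlocked
  t3 = b.(0 + 0) has moves =b=> t1
Partition-refinement fixed point:
  B0 = {s0}
  B1 = {s1, s2, t1, t2}
  B2 = {s3}
  B3 = {t0}
  B4 = {t3}
s0 ∈ B0, t0 ∈ B3 → different blocks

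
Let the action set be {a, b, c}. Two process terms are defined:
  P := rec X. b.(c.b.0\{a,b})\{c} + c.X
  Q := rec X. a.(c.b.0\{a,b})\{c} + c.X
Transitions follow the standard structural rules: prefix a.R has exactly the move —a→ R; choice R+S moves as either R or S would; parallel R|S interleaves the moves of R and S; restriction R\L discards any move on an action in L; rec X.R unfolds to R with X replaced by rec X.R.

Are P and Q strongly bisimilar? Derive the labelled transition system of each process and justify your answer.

NO

Reachable graph of P (2 states):
  u0 = rec X. b.(c.b.0\{a,b})\{c} + c.X :: --b--▸ u1, --c--▸ u0
  u1 = (c.b.0\{a,b})\{c} :: stopped
Reachable graph of Q (2 states):
  v0 = rec X. a.(c.b.0\{a,b})\{c} + c.X :: --a--▸ v1, --c--▸ v0
  v1 = (c.b.0\{a,b})\{c} :: stopped
Partition-refinement fixed point:
  B0 = {u0}
  B1 = {u1, v1}
  B2 = {v0}
u0 ∈ B0, v0 ∈ B2 → different blocks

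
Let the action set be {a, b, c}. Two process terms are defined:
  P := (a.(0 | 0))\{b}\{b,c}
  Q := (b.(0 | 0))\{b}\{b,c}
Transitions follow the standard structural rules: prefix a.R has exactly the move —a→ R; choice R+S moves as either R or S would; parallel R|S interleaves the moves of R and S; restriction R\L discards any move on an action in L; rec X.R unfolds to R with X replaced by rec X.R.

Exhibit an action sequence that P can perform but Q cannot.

a

Reachable graph of P (2 states):
  u0 = (a.(0 | 0))\{b}\{b,c} :: -a-> u1
  u1 = (0 | 0)\{b}\{b,c} :: deadlocked
Reachable graph of Q (1 states):
  v0 = (b.(0 | 0))\{b}\{b,c} :: deadlocked
Run σ = ⟨a⟩ on P: start {u0}
  [1] a ⇒ {u1}
  — P admits the full trace.
Run σ = ⟨a⟩ on Q: start {v0}
  [1] a ⇒ ∅ (Q stuck)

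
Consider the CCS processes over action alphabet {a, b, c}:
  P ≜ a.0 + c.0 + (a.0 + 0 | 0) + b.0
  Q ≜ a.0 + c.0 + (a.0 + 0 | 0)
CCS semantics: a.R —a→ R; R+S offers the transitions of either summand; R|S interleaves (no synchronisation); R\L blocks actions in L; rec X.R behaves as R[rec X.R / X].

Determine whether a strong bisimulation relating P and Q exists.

P's transition system — 2 states:
  m0 = a.0 + c.0 + (a.0 + 0 | 0) + b.0 has moves =a=> m1, =b=> m1, =c=> m1
  m1 = 0 has moves ∅
Q's transition system — 2 states:
  n0 = a.0 + c.0 + (a.0 + 0 | 0) has moves =a=> n1, =c=> n1
  n1 = 0 has moves ∅
Coarsest stable partition (strong bisimilarity classes):
  B0 = {m0}
  B1 = {m1, n1}
  B2 = {n0}
m0 ∈ B0, n0 ∈ B2 → different blocks

P ≁ Q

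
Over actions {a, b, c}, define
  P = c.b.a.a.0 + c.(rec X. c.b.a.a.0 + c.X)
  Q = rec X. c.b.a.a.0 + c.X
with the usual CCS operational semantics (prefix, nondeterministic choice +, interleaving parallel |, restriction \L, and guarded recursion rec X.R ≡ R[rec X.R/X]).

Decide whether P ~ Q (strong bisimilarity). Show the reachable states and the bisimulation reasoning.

YES

Reachable graph of P (6 states):
  m0 = c.b.a.a.0 + c.(rec X. c.b.a.a.0 + c.X) has moves -c-> m1, -c-> m2
  m1 = b.a.a.0 has moves -b-> m3
  m2 = rec X. c.b.a.a.0 + c.X has moves -c-> m1, -c-> m2
  m3 = a.a.0 has moves -a-> m4
  m4 = a.0 has moves -a-> m5
  m5 = 0 has moves (no moves)
Reachable graph of Q (5 states):
  n0 = rec X. c.b.a.a.0 + c.X has moves -c-> n0, -c-> n1
  n1 = b.a.a.0 has moves -b-> n2
  n2 = a.a.0 has moves -a-> n3
  n3 = a.0 has moves -a-> n4
  n4 = 0 has moves (no moves)
Bisimilarity quotient blocks:
  B0 = {m0, m2, n0}
  B1 = {m1, n1}
  B2 = {m3, n2}
  B3 = {m4, n3}
  B4 = {m5, n4}
m0 ∈ B0, n0 ∈ B0 → same block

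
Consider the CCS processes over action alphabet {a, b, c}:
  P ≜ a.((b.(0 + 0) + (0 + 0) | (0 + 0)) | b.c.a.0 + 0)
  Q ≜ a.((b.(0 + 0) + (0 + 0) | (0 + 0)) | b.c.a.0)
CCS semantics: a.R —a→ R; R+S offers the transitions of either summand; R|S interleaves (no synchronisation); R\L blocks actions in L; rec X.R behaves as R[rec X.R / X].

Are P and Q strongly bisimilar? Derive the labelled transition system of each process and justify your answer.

Reachable graph of P (9 states):
  u0 = a.((b.(0 + 0) + (0 + 0) | (0 + 0)) | b.c.a.0 + 0) | ··a··> u1
  u1 = (b.(0 + 0) + (0 + 0) | (0 + 0)) | b.c.a.0 + 0 | ··b··> u2, ··b··> u3
  u2 = (0 + 0) | b.c.a.0 | ··b··> u4
  u3 = (b.(0 + 0) + (0 + 0) | (0 + 0)) | c.a.0 | ··b··> u4, ··c··> u5
  u4 = (0 + 0) | c.a.0 | ··c··> u6
  u5 = (b.(0 + 0) + (0 + 0) | (0 + 0)) | a.0 | ··a··> u7, ··b··> u6
  u6 = (0 + 0) | a.0 | ··a··> u8
  u7 = (b.(0 + 0) + (0 + 0) | (0 + 0)) | 0 | ··b··> u8
  u8 = (0 + 0) | 0 | ∅
Reachable graph of Q (9 states):
  v0 = a.((b.(0 + 0) + (0 + 0) | (0 + 0)) | b.c.a.0) | ··a··> v1
  v1 = (b.(0 + 0) + (0 + 0) | (0 + 0)) | b.c.a.0 | ··b··> v2, ··b··> v3
  v2 = (0 + 0) | b.c.a.0 | ··b··> v4
  v3 = (b.(0 + 0) + (0 + 0) | (0 + 0)) | c.a.0 | ··b··> v4, ··c··> v5
  v4 = (0 + 0) | c.a.0 | ··c··> v6
  v5 = (b.(0 + 0) + (0 + 0) | (0 + 0)) | a.0 | ··a··> v7, ··b··> v6
  v6 = (0 + 0) | a.0 | ··a··> v8
  v7 = (b.(0 + 0) + (0 + 0) | (0 + 0)) | 0 | ··b··> v8
  v8 = (0 + 0) | 0 | ∅
Bisimilarity quotient blocks:
  B0 = {u0, v0}
  B1 = {u1, v1}
  B2 = {u2, v2}
  B3 = {u4, v4}
  B4 = {u6, v6}
  B5 = {u8, v8}
  B6 = {u3, v3}
  B7 = {u5, v5}
  B8 = {u7, v7}
u0 ∈ B0, v0 ∈ B0 → same block

bisimilar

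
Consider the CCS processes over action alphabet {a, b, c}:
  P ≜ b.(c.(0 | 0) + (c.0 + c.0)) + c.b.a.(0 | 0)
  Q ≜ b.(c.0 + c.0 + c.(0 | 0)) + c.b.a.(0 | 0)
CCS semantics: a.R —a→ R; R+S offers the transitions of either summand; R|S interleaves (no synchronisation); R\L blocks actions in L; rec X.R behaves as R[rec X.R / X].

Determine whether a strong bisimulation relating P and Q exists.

P's transition system — 6 states:
  p0 = b.(c.(0 | 0) + (c.0 + c.0)) + c.b.a.(0 | 0) :: --b--▸ p1, --c--▸ p2
  p1 = c.(0 | 0) + (c.0 + c.0) :: --c--▸ p3, --c--▸ p4
  p2 = b.a.(0 | 0) :: --b--▸ p5
  p3 = 0 :: (no moves)
  p4 = 0 | 0 :: (no moves)
  p5 = a.(0 | 0) :: --a--▸ p4
Q's transition system — 6 states:
  q0 = b.(c.0 + c.0 + c.(0 | 0)) + c.b.a.(0 | 0) :: --b--▸ q1, --c--▸ q2
  q1 = c.0 + c.0 + c.(0 | 0) :: --c--▸ q3, --c--▸ q4
  q2 = b.a.(0 | 0) :: --b--▸ q5
  q3 = 0 :: (no moves)
  q4 = 0 | 0 :: (no moves)
  q5 = a.(0 | 0) :: --a--▸ q4
Bisimilarity quotient blocks:
  B0 = {p0, q0}
  B1 = {p1, q1}
  B2 = {p3, p4, q3, q4}
  B3 = {p2, q2}
  B4 = {p5, q5}
p0 ∈ B0, q0 ∈ B0 → same block

bisimilar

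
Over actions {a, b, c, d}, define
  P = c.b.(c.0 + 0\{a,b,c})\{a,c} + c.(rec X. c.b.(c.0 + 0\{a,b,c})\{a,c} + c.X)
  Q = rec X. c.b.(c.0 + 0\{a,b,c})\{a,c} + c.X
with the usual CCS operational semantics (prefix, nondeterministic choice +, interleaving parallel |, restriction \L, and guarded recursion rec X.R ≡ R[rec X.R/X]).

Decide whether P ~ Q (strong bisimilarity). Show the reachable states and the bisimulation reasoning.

bisimilar

P's transition system — 4 states:
  m0 = c.b.(c.0 + 0\{a,b,c})\{a,c} + c.(rec X. c.b.(c.0 + 0\{a,b,c})\{a,c} + c.X) :: —c→ m1, —c→ m2
  m1 = b.(c.0 + 0\{a,b,c})\{a,c} :: —b→ m3
  m2 = rec X. c.b.(c.0 + 0\{a,b,c})\{a,c} + c.X :: —c→ m1, —c→ m2
  m3 = (c.0 + 0\{a,b,c})\{a,c} :: deadlocked
Q's transition system — 3 states:
  n0 = rec X. c.b.(c.0 + 0\{a,b,c})\{a,c} + c.X :: —c→ n0, —c→ n1
  n1 = b.(c.0 + 0\{a,b,c})\{a,c} :: —b→ n2
  n2 = (c.0 + 0\{a,b,c})\{a,c} :: deadlocked
Bisimilarity quotient blocks:
  B0 = {m0, m2, n0}
  B1 = {m1, n1}
  B2 = {m3, n2}
m0 ∈ B0, n0 ∈ B0 → same block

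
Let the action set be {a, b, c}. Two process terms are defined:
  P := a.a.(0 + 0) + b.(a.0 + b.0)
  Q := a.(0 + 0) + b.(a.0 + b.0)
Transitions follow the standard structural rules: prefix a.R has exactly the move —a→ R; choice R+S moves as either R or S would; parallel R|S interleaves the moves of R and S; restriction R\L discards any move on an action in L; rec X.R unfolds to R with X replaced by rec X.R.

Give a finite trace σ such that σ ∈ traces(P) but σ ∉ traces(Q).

aa

LTS(P): 5 reachable states
  s0 = a.a.(0 + 0) + b.(a.0 + b.0) :: ··a··> s1, ··b··> s2
  s1 = a.(0 + 0) :: ··a··> s3
  s2 = a.0 + b.0 :: ··a··> s4, ··b··> s4
  s3 = 0 + 0 :: deadlocked
  s4 = 0 :: deadlocked
LTS(Q): 4 reachable states
  t0 = a.(0 + 0) + b.(a.0 + b.0) :: ··a··> t1, ··b··> t2
  t1 = 0 + 0 :: deadlocked
  t2 = a.0 + b.0 :: ··a··> t3, ··b··> t3
  t3 = 0 :: deadlocked
Executing aa from P (initial set {s0}):
  step 1 (a): {s1}
  step 2 (a): {s3}
  P completes σ.
Executing aa from Q (initial set {t0}):
  step 1 (a): {t1}
  step 2 (a): ∅ (Q stuck)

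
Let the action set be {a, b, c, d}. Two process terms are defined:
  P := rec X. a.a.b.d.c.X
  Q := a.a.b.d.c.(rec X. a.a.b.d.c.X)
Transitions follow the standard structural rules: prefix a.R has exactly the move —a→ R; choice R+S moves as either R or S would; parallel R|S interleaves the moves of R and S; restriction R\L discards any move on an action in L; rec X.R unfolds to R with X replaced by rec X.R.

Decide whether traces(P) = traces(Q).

P's transition system — 5 states:
  p0 = rec X. a.a.b.d.c.X :: —a→ p1
  p1 = a.b.d.c.(rec X. a.a.b.d.c.X) :: —a→ p2
  p2 = b.d.c.(rec X. a.a.b.d.c.X) :: —b→ p3
  p3 = d.c.(rec X. a.a.b.d.c.X) :: —d→ p4
  p4 = c.(rec X. a.a.b.d.c.X) :: —c→ p0
Q's transition system — 6 states:
  q0 = a.a.b.d.c.(rec X. a.a.b.d.c.X) :: —a→ q1
  q1 = a.b.d.c.(rec X. a.a.b.d.c.X) :: —a→ q2
  q2 = b.d.c.(rec X. a.a.b.d.c.X) :: —b→ q3
  q3 = d.c.(rec X. a.a.b.d.c.X) :: —d→ q4
  q4 = c.(rec X. a.a.b.d.c.X) :: —c→ q5
  q5 = rec X. a.a.b.d.c.X :: —a→ q1
Bisimilarity quotient blocks:
  B0 = {p0, q0, q5}
  B1 = {p1, q1}
  B2 = {p2, q2}
  B3 = {p3, q3}
  B4 = {p4, q4}
p0 ∈ B0, q0 ∈ B0 → same block
Bisimilar ⇒ trace-equivalent.

trace-equivalent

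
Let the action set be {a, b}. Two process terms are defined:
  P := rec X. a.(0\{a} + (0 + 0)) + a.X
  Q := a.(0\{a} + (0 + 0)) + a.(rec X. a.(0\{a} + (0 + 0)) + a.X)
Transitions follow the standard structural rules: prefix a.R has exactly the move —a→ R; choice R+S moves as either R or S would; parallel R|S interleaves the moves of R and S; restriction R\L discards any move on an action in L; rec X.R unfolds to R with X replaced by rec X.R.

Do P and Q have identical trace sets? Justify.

YES

LTS(P): 2 reachable states
  u0 = rec X. a.(0\{a} + (0 + 0)) + a.X → ··a··> u0, ··a··> u1
  u1 = 0\{a} + (0 + 0) → stopped
LTS(Q): 3 reachable states
  v0 = a.(0\{a} + (0 + 0)) + a.(rec X. a.(0\{a} + (0 + 0)) + a.X) → ··a··> v1, ··a··> v2
  v1 = 0\{a} + (0 + 0) → stopped
  v2 = rec X. a.(0\{a} + (0 + 0)) + a.X → ··a··> v1, ··a··> v2
Partition-refinement fixed point:
  B0 = {u0, v0, v2}
  B1 = {u1, v1}
u0 ∈ B0, v0 ∈ B0 → same block
Bisimilar ⇒ trace-equivalent.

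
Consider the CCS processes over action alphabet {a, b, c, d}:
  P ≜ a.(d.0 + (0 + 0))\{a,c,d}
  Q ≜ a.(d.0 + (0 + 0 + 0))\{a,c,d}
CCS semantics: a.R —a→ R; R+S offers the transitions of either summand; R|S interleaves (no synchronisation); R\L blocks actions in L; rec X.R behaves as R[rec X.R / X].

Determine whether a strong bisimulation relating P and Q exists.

YES

P's transition system — 2 states:
  s0 = a.(d.0 + (0 + 0))\{a,c,d} → --a--▸ s1
  s1 = (d.0 + (0 + 0))\{a,c,d} → stopped
Q's transition system — 2 states:
  t0 = a.(d.0 + (0 + 0 + 0))\{a,c,d} → --a--▸ t1
  t1 = (d.0 + (0 + 0 + 0))\{a,c,d} → stopped
Bisimilarity quotient blocks:
  B0 = {s0, t0}
  B1 = {s1, t1}
s0 ∈ B0, t0 ∈ B0 → same block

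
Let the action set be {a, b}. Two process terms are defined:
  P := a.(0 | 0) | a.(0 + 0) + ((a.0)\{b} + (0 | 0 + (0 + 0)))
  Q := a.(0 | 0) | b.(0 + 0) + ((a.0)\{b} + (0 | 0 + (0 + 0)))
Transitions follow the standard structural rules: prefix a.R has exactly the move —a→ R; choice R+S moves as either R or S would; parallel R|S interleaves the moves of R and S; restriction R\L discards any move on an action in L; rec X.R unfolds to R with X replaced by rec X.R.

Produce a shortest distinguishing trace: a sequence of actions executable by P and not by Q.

aa

LTS(P): 5 reachable states
  u0 = a.(0 | 0) | a.(0 + 0) + ((a.0)\{b} + (0 | 0 + (0 + 0))) ⊢ —a→ u1, —a→ u2, —a→ u3
  u1 = 0 | 0 | a.(0 + 0) ⊢ —a→ u4
  u2 = 0\{b} ⊢ stopped
  u3 = a.(0 | 0) | (0 + 0) ⊢ —a→ u4
  u4 = 0 | 0 | (0 + 0) ⊢ stopped
LTS(Q): 5 reachable states
  v0 = a.(0 | 0) | b.(0 + 0) + ((a.0)\{b} + (0 | 0 + (0 + 0))) ⊢ —a→ v1, —a→ v2, —b→ v3
  v1 = 0 | 0 | b.(0 + 0) ⊢ —b→ v4
  v2 = 0\{b} ⊢ stopped
  v3 = a.(0 | 0) | (0 + 0) ⊢ —a→ v4
  v4 = 0 | 0 | (0 + 0) ⊢ stopped
Run σ = ⟨aa⟩ on P: start {u0}
  step 1 (a): {u1, u2, u3}
  step 2 (a): {u4}
  ✓ P
Run σ = ⟨aa⟩ on Q: start {v0}
  step 1 (a): {v1, v2}
  step 2 (a): no successor for Q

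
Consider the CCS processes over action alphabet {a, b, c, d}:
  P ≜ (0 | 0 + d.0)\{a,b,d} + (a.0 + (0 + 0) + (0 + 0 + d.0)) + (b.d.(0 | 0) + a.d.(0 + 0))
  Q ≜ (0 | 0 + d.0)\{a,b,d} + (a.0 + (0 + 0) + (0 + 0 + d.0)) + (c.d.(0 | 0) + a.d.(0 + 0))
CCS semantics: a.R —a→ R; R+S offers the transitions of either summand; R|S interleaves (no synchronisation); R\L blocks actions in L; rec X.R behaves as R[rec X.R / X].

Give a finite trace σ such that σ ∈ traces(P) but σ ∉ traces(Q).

b

P's transition system — 6 states:
  s0 = (0 | 0 + d.0)\{a,b,d} + (a.0 + (0 + 0) + (0 + 0 + d.0)) + (b.d.(0 | 0) + a.d.(0 + 0)) | --a--▸ s1, --a--▸ s2, --b--▸ s3, --d--▸ s1
  s1 = 0 | ·
  s2 = d.(0 + 0) | --d--▸ s4
  s3 = d.(0 | 0) | --d--▸ s5
  s4 = 0 + 0 | ·
  s5 = 0 | 0 | ·
Q's transition system — 6 states:
  t0 = (0 | 0 + d.0)\{a,b,d} + (a.0 + (0 + 0) + (0 + 0 + d.0)) + (c.d.(0 | 0) + a.d.(0 + 0)) | --a--▸ t1, --a--▸ t2, --c--▸ t3, --d--▸ t1
  t1 = 0 | ·
  t2 = d.(0 + 0) | --d--▸ t4
  t3 = d.(0 | 0) | --d--▸ t5
  t4 = 0 + 0 | ·
  t5 = 0 | 0 | ·
Executing b from P (initial set {s0}):
  after b @ step 1: {s3}
  ✓ P
Executing b from Q (initial set {t0}):
  after b @ step 1: no successor for Q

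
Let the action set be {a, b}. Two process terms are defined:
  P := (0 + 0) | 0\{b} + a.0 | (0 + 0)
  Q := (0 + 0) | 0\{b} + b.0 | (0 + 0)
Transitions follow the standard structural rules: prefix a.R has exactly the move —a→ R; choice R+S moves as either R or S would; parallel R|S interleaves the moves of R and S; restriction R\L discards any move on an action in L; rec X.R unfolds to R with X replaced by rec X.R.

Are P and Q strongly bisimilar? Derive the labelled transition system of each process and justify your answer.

not bisimilar

Reachable graph of P (2 states):
  m0 = (0 + 0) | 0\{b} + a.0 | (0 + 0) has moves =a=> m1
  m1 = 0 | (0 + 0) has moves (no moves)
Reachable graph of Q (2 states):
  n0 = (0 + 0) | 0\{b} + b.0 | (0 + 0) has moves =b=> n1
  n1 = 0 | (0 + 0) has moves (no moves)
Bisimilarity quotient blocks:
  B0 = {m0}
  B1 = {m1, n1}
  B2 = {n0}
m0 ∈ B0, n0 ∈ B2 → different blocks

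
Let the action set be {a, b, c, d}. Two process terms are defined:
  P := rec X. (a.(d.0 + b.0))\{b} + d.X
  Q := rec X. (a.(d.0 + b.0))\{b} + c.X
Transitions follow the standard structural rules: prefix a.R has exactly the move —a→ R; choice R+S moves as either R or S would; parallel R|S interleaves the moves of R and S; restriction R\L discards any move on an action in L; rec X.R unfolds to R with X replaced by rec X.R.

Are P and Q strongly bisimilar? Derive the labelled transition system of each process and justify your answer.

not bisimilar

Reachable graph of P (3 states):
  p0 = rec X. (a.(d.0 + b.0))\{b} + d.X ⊢ —a→ p1, —d→ p0
  p1 = (d.0 + b.0)\{b} ⊢ —d→ p2
  p2 = 0\{b} ⊢ ∅
Reachable graph of Q (3 states):
  q0 = rec X. (a.(d.0 + b.0))\{b} + c.X ⊢ —a→ q1, —c→ q0
  q1 = (d.0 + b.0)\{b} ⊢ —d→ q2
  q2 = 0\{b} ⊢ ∅
Bisimilarity quotient blocks:
  B0 = {p0}
  B1 = {p1, q1}
  B2 = {p2, q2}
  B3 = {q0}
p0 ∈ B0, q0 ∈ B3 → different blocks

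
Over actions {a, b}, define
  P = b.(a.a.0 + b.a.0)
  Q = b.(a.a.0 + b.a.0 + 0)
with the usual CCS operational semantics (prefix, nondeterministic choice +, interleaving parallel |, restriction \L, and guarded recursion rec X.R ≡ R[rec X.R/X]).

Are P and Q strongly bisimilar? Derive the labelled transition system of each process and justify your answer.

YES

LTS(P): 4 reachable states
  m0 = b.(a.a.0 + b.a.0) :: =b=> m1
  m1 = a.a.0 + b.a.0 :: =a=> m2, =b=> m2
  m2 = a.0 :: =a=> m3
  m3 = 0 :: ·
LTS(Q): 4 reachable states
  n0 = b.(a.a.0 + b.a.0 + 0) :: =b=> n1
  n1 = a.a.0 + b.a.0 + 0 :: =a=> n2, =b=> n2
  n2 = a.0 :: =a=> n3
  n3 = 0 :: ·
Coarsest stable partition (strong bisimilarity classes):
  B0 = {m0, n0}
  B1 = {m1, n1}
  B2 = {m2, n2}
  B3 = {m3, n3}
m0 ∈ B0, n0 ∈ B0 → same block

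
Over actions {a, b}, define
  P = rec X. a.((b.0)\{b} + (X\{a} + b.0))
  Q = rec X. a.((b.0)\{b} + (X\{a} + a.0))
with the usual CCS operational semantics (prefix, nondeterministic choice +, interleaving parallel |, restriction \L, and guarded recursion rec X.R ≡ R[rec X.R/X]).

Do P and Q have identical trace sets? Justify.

traces(P) ≠ traces(Q) — witness ⟨ab⟩

Reachable graph of P (3 states):
  p0 = rec X. a.((b.0)\{b} + (X\{a} + b.0)) ⊢ =a=> p1
  p1 = (b.0)\{b} + ((rec X. a.((b.0)\{b} + (X\{a} + b.0)))\{a} + b.0) ⊢ =b=> p2
  p2 = 0 ⊢ (no moves)
Reachable graph of Q (3 states):
  q0 = rec X. a.((b.0)\{b} + (X\{a} + a.0)) ⊢ =a=> q1
  q1 = (b.0)\{b} + ((rec X. a.((b.0)\{b} + (X\{a} + a.0)))\{a} + a.0) ⊢ =a=> q2
  q2 = 0 ⊢ (no moves)
Executing ab from P (initial set {p0}):
  step 1 (a): {p1}
  step 2 (b): {p2}
  ✓ P
Executing ab from Q (initial set {q0}):
  step 1 (a): {q1}
  step 2 (b): ∅  — Q cannot continue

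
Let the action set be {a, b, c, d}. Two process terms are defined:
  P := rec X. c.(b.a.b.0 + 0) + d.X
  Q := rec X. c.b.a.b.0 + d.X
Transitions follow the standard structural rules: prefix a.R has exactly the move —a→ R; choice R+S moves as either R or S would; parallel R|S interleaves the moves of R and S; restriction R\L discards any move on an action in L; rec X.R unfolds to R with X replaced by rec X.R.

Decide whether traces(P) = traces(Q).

trace-equivalent

Reachable graph of P (5 states):
  s0 = rec X. c.(b.a.b.0 + 0) + d.X has moves ··c··> s1, ··d··> s0
  s1 = b.a.b.0 + 0 has moves ··b··> s2
  s2 = a.b.0 has moves ··a··> s3
  s3 = b.0 has moves ··b··> s4
  s4 = 0 has moves stopped
Reachable graph of Q (5 states):
  t0 = rec X. c.b.a.b.0 + d.X has moves ··c··> t1, ··d··> t0
  t1 = b.a.b.0 has moves ··b··> t2
  t2 = a.b.0 has moves ··a··> t3
  t3 = b.0 has moves ··b··> t4
  t4 = 0 has moves stopped
Bisimilarity quotient blocks:
  B0 = {s0, t0}
  B1 = {s1, t1}
  B2 = {s2, t2}
  B3 = {s3, t3}
  B4 = {s4, t4}
s0 ∈ B0, t0 ∈ B0 → same block
Bisimilar ⇒ trace-equivalent.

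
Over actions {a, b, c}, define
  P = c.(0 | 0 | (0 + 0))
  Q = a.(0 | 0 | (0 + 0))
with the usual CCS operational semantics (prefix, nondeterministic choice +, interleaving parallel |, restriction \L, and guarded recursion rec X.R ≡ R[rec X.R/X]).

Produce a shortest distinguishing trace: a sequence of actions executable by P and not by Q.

P's transition system — 2 states:
  s0 = c.(0 | 0 | (0 + 0)) | —c→ s1
  s1 = 0 | 0 | (0 + 0) | stopped
Q's transition system — 2 states:
  t0 = a.(0 | 0 | (0 + 0)) | —a→ t1
  t1 = 0 | 0 | (0 + 0) | stopped
Trace ⟨c⟩ through P, begin at {s0}:
  [1] c ⇒ {s1}
  ✓ P
Trace ⟨c⟩ through Q, begin at {t0}:
  [1] c ⇒ ∅ (Q stuck)

c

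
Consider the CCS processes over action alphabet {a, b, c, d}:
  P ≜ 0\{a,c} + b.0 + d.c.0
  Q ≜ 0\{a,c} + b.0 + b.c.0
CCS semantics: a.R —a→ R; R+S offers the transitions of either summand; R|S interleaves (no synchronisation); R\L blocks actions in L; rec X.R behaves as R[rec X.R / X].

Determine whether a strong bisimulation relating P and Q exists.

LTS(P): 3 reachable states
  u0 = 0\{a,c} + b.0 + d.c.0 → ··b··> u1, ··d··> u2
  u1 = 0 → ∅
  u2 = c.0 → ··c··> u1
LTS(Q): 3 reachable states
  v0 = 0\{a,c} + b.0 + b.c.0 → ··b··> v1, ··b··> v2
  v1 = 0 → ∅
  v2 = c.0 → ··c··> v1
Partition-refinement fixed point:
  B0 = {u0}
  B1 = {u2, v2}
  B2 = {u1, v1}
  B3 = {v0}
u0 ∈ B0, v0 ∈ B3 → different blocks

not bisimilar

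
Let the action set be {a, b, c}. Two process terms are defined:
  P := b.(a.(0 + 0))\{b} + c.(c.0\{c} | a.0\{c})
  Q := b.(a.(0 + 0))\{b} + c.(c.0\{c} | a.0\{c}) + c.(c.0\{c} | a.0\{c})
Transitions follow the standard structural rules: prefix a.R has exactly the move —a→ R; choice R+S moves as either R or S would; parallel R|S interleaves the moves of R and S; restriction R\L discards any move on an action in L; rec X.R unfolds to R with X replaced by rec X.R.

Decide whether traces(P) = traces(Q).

trace-equivalent

Reachable graph of P (7 states):
  p0 = b.(a.(0 + 0))\{b} + c.(c.0\{c} | a.0\{c}) | =b=> p1, =c=> p2
  p1 = (a.(0 + 0))\{b} | =a=> p3
  p2 = c.0\{c} | a.0\{c} | =a=> p4, =c=> p5
  p3 = (0 + 0)\{b} | (no moves)
  p4 = c.0\{c} | 0\{c} | =c=> p6
  p5 = 0\{c} | a.0\{c} | =a=> p6
  p6 = 0\{c} | 0\{c} | (no moves)
Reachable graph of Q (7 states):
  q0 = b.(a.(0 + 0))\{b} + c.(c.0\{c} | a.0\{c}) + c.(c.0\{c} | a.0\{c}) | =b=> q1, =c=> q2
  q1 = (a.(0 + 0))\{b} | =a=> q3
  q2 = c.0\{c} | a.0\{c} | =a=> q4, =c=> q5
  q3 = (0 + 0)\{b} | (no moves)
  q4 = c.0\{c} | 0\{c} | =c=> q6
  q5 = 0\{c} | a.0\{c} | =a=> q6
  q6 = 0\{c} | 0\{c} | (no moves)
Bisimilarity quotient blocks:
  B0 = {p0, q0}
  B1 = {p1, p5, q1, q5}
  B2 = {p3, p6, q3, q6}
  B3 = {p2, q2}
  B4 = {p4, q4}
p0 ∈ B0, q0 ∈ B0 → same block
Bisimilar ⇒ trace-equivalent.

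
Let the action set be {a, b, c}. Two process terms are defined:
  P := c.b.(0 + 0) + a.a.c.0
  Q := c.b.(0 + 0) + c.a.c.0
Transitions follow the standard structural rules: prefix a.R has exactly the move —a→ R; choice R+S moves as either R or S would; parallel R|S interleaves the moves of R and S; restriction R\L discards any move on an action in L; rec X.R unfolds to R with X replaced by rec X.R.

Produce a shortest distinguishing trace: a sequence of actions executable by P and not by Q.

Reachable graph of P (6 states):
  u0 = c.b.(0 + 0) + a.a.c.0 has moves =a=> u1, =c=> u2
  u1 = a.c.0 has moves =a=> u3
  u2 = b.(0 + 0) has moves =b=> u4
  u3 = c.0 has moves =c=> u5
  u4 = 0 + 0 has moves ∅
  u5 = 0 has moves ∅
Reachable graph of Q (6 states):
  v0 = c.b.(0 + 0) + c.a.c.0 has moves =c=> v1, =c=> v2
  v1 = a.c.0 has moves =a=> v3
  v2 = b.(0 + 0) has moves =b=> v4
  v3 = c.0 has moves =c=> v5
  v4 = 0 + 0 has moves ∅
  v5 = 0 has moves ∅
Executing a from P (initial set {u0}):
  after a @ step 1: {u1}
  ✓ P
Executing a from Q (initial set {v0}):
  after a @ step 1: ∅ (Q stuck)

a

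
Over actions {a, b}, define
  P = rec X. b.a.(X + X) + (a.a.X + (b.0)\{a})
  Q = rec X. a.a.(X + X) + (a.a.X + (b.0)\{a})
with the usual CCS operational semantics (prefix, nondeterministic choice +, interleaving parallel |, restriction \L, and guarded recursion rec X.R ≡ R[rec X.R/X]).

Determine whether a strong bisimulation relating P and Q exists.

Reachable graph of P (5 states):
  p0 = rec X. b.a.(X + X) + (a.a.X + (b.0)\{a}) :: =a=> p1, =b=> p2, =b=> p3
  p1 = a.(rec X. b.a.(X + X) + (a.a.X + (b.0)\{a})) :: =a=> p0
  p2 = 0\{a} :: deadlocked
  p3 = a.((rec X. b.a.(X + X) + (a.a.X + (b.0)\{a})) + (rec X. b.a.(X + X) + (a.a.X + (b.0)\{a}))) :: =a=> p4
  p4 = (rec X. b.a.(X + X) + (a.a.X + (b.0)\{a})) + (rec X. b.a.(X + X) + (a.a.X + (b.0)\{a})) :: =a=> p1, =b=> p2, =b=> p3
Reachable graph of Q (5 states):
  q0 = rec X. a.a.(X + X) + (a.a.X + (b.0)\{a}) :: =a=> q1, =a=> q2, =b=> q3
  q1 = a.((rec X. a.a.(X + X) + (a.a.X + (b.0)\{a})) + (rec X. a.a.(X + X) + (a.a.X + (b.0)\{a}))) :: =a=> q4
  q2 = a.(rec X. a.a.(X + X) + (a.a.X + (b.0)\{a})) :: =a=> q0
  q3 = 0\{a} :: deadlocked
  q4 = (rec X. a.a.(X + X) + (a.a.X + (b.0)\{a})) + (rec X. a.a.(X + X) + (a.a.X + (b.0)\{a})) :: =a=> q1, =a=> q2, =b=> q3
Coarsest stable partition (strong bisimilarity classes):
  B0 = {p0, p4}
  B1 = {p2, q3}
  B2 = {p1, p3}
  B3 = {q0, q4}
  B4 = {q1, q2}
p0 ∈ B0, q0 ∈ B3 → different blocks

not bisimilar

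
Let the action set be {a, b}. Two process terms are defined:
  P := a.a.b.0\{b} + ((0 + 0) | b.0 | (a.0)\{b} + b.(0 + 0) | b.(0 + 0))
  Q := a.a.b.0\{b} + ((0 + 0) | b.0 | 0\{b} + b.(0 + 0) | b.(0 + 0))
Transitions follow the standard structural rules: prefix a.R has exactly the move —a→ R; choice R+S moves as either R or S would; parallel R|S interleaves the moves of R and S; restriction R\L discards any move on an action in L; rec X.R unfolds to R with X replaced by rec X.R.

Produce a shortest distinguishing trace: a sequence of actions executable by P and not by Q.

P's transition system — 10 states:
  m0 = a.a.b.0\{b} + ((0 + 0) | b.0 | (a.0)\{b} + b.(0 + 0) | b.(0 + 0)) has moves -a-> m1, -a-> m2, -b-> m3, -b-> m4, -b-> m5
  m1 = (0 + 0) | b.0 | 0\{b} has moves -b-> m6
  m2 = a.b.0\{b} has moves -a-> m7
  m3 = (0 + 0) | 0 | (a.0)\{b} has moves -a-> m6
  m4 = (0 + 0) | b.(0 + 0) has moves -b-> m8
  m5 = b.(0 + 0) | (0 + 0) has moves -b-> m8
  m6 = (0 + 0) | 0 | 0\{b} has moves ∅
  m7 = b.0\{b} has moves -b-> m9
  m8 = (0 + 0) | (0 + 0) has moves ∅
  m9 = 0\{b} has moves ∅
Q's transition system — 8 states:
  n0 = a.a.b.0\{b} + ((0 + 0) | b.0 | 0\{b} + b.(0 + 0) | b.(0 + 0)) has moves -a-> n1, -b-> n2, -b-> n3, -b-> n4
  n1 = a.b.0\{b} has moves -a-> n5
  n2 = (0 + 0) | 0 | 0\{b} has moves ∅
  n3 = (0 + 0) | b.(0 + 0) has moves -b-> n6
  n4 = b.(0 + 0) | (0 + 0) has moves -b-> n6
  n5 = b.0\{b} has moves -b-> n7
  n6 = (0 + 0) | (0 + 0) has moves ∅
  n7 = 0\{b} has moves ∅
Trace ⟨ab⟩ through P, begin at {m0}:
  after a @ step 1: {m1, m2}
  after b @ step 2: {m6}
  ✓ P
Trace ⟨ab⟩ through Q, begin at {n0}:
  after a @ step 1: {n1}
  after b @ step 2: no successor for Q

ab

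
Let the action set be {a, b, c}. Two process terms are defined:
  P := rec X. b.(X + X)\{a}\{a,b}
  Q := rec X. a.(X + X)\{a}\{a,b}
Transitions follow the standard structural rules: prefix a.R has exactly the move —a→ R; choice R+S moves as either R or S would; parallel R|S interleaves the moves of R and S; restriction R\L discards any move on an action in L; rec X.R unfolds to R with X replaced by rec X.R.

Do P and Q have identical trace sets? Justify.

traces(P) ≠ traces(Q) — witness ⟨b⟩

Reachable graph of P (2 states):
  u0 = rec X. b.(X + X)\{a}\{a,b} ⊢ -b-> u1
  u1 = ((rec X. b.(X + X)\{a}\{a,b}) + (rec X. b.(X + X)\{a}\{a,b}))\{a}\{a,b} ⊢ deadlocked
Reachable graph of Q (2 states):
  v0 = rec X. a.(X + X)\{a}\{a,b} ⊢ -a-> v1
  v1 = ((rec X. a.(X + X)\{a}\{a,b}) + (rec X. a.(X + X)\{a}\{a,b}))\{a}\{a,b} ⊢ deadlocked
Trace ⟨b⟩ through P, begin at {u0}:
  [1] b ⇒ {u1}
  ✓ P
Trace ⟨b⟩ through Q, begin at {v0}:
  [1] b ⇒ ∅  — Q cannot continue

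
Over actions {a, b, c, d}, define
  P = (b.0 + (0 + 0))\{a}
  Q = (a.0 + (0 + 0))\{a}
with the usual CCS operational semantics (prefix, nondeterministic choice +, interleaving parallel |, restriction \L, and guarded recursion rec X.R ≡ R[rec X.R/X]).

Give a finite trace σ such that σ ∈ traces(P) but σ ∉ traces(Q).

b

Reachable graph of P (2 states):
  m0 = (b.0 + (0 + 0))\{a} ⊢ -b-> m1
  m1 = 0\{a} ⊢ ·
Reachable graph of Q (1 states):
  n0 = (a.0 + (0 + 0))\{a} ⊢ ·
Run σ = ⟨b⟩ on P: start {m0}
  step 1 (b): {m1}
  ✓ P
Run σ = ⟨b⟩ on Q: start {n0}
  step 1 (b): ∅ (Q stuck)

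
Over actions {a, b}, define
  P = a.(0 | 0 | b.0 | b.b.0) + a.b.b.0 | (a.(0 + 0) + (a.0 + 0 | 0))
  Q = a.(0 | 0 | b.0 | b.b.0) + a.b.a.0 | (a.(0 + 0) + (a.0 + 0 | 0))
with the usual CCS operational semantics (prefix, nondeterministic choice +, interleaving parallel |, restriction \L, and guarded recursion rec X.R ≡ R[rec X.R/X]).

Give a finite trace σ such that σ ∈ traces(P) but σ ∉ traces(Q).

aabb

LTS(P): 18 reachable states
  m0 = a.(0 | 0 | b.0 | b.b.0) + a.b.b.0 | (a.(0 + 0) + (a.0 + 0 | 0)) has moves -a-> m1, -a-> m2, -a-> m3, -a-> m4
  m1 = 0 | 0 | b.0 | b.b.0 has moves -b-> m5, -b-> m6
  m2 = a.b.b.0 | (0 + 0) has moves -a-> m7
  m3 = a.b.b.0 | 0 has moves -a-> m8
  m4 = b.b.0 | (a.(0 + 0) + (a.0 + 0 | 0)) has moves -a-> m7, -a-> m8, -b-> m9
  m5 = 0 | 0 | 0 | b.b.0 has moves -b-> m10
  m6 = 0 | 0 | b.0 | b.0 has moves -b-> m10, -b-> m11
  m7 = b.b.0 | (0 + 0) has moves -b-> m12
  m8 = b.b.0 | 0 has moves -b-> m13
  m9 = b.0 | (a.(0 + 0) + (a.0 + 0 | 0)) has moves -a-> m12, -a-> m13, -b-> m14
  m10 = 0 | 0 | 0 | b.0 has moves -b-> m15
  m11 = 0 | 0 | b.0 | 0 has moves -b-> m15
  m12 = b.0 | (0 + 0) has moves -b-> m16
  m13 = b.0 | 0 has moves -b-> m17
  m14 = 0 | (a.(0 + 0) + (a.0 + 0 | 0)) has moves -a-> m16, -a-> m17
  m15 = 0 | 0 | 0 | 0 has moves ·
  m16 = 0 | (0 + 0) has moves ·
  m17 = 0 | 0 has moves ·
LTS(Q): 18 reachable states
  n0 = a.(0 | 0 | b.0 | b.b.0) + a.b.a.0 | (a.(0 + 0) + (a.0 + 0 | 0)) has moves -a-> n1, -a-> n2, -a-> n3, -a-> n4
  n1 = 0 | 0 | b.0 | b.b.0 has moves -b-> n5, -b-> n6
  n2 = a.b.a.0 | (0 + 0) has moves -a-> n7
  n3 = a.b.a.0 | 0 has moves -a-> n8
  n4 = b.a.0 | (a.(0 + 0) + (a.0 + 0 | 0)) has moves -a-> n7, -a-> n8, -b-> n9
  n5 = 0 | 0 | 0 | b.b.0 has moves -b-> n10
  n6 = 0 | 0 | b.0 | b.0 has moves -b-> n10, -b-> n11
  n7 = b.a.0 | (0 + 0) has moves -b-> n12
  n8 = b.a.0 | 0 has moves -b-> n13
  n9 = a.0 | (a.(0 + 0) + (a.0 + 0 | 0)) has moves -a-> n12, -a-> n13, -a-> n14
  n10 = 0 | 0 | 0 | b.0 has moves -b-> n15
  n11 = 0 | 0 | b.0 | 0 has moves -b-> n15
  n12 = a.0 | (0 + 0) has moves -a-> n16
  n13 = a.0 | 0 has moves -a-> n17
  n14 = 0 | (a.(0 + 0) + (a.0 + 0 | 0)) has moves -a-> n16, -a-> n17
  n15 = 0 | 0 | 0 | 0 has moves ·
  n16 = 0 | (0 + 0) has moves ·
  n17 = 0 | 0 has moves ·
Executing aabb from P (initial set {m0}):
  step 1 (a): {m1, m2, m3, m4}
  step 2 (a): {m7, m8}
  step 3 (b): {m12, m13}
  step 4 (b): {m16, m17}
  P completes σ.
Executing aabb from Q (initial set {n0}):
  step 1 (a): {n1, n2, n3, n4}
  step 2 (a): {n7, n8}
  step 3 (b): {n12, n13}
  step 4 (b): ∅ (Q stuck)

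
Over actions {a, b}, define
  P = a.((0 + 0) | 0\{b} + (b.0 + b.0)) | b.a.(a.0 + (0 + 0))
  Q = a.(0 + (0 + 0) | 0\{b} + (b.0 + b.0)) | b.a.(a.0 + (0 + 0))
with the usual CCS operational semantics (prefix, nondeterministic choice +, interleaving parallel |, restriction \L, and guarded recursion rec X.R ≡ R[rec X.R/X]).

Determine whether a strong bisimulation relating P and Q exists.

YES

P's transition system — 12 states:
  s0 = a.((0 + 0) | 0\{b} + (b.0 + b.0)) | b.a.(a.0 + (0 + 0)) ⊢ --a--▸ s1, --b--▸ s2
  s1 = ((0 + 0) | 0\{b} + (b.0 + b.0)) | b.a.(a.0 + (0 + 0)) ⊢ --b--▸ s3, --b--▸ s4
  s2 = a.((0 + 0) | 0\{b} + (b.0 + b.0)) | a.(a.0 + (0 + 0)) ⊢ --a--▸ s3, --a--▸ s5
  s3 = ((0 + 0) | 0\{b} + (b.0 + b.0)) | a.(a.0 + (0 + 0)) ⊢ --a--▸ s6, --b--▸ s7
  s4 = 0 | b.a.(a.0 + (0 + 0)) ⊢ --b--▸ s7
  s5 = a.((0 + 0) | 0\{b} + (b.0 + b.0)) | (a.0 + (0 + 0)) ⊢ --a--▸ s6, --a--▸ s8
  s6 = ((0 + 0) | 0\{b} + (b.0 + b.0)) | (a.0 + (0 + 0)) ⊢ --a--▸ s9, --b--▸ s10
  s7 = 0 | a.(a.0 + (0 + 0)) ⊢ --a--▸ s10
  s8 = a.((0 + 0) | 0\{b} + (b.0 + b.0)) | 0 ⊢ --a--▸ s9
  s9 = ((0 + 0) | 0\{b} + (b.0 + b.0)) | 0 ⊢ --b--▸ s11
  s10 = 0 | (a.0 + (0 + 0)) ⊢ --a--▸ s11
  s11 = 0 | 0 ⊢ deadlocked
Q's transition system — 12 states:
  t0 = a.(0 + (0 + 0) | 0\{b} + (b.0 + b.0)) | b.a.(a.0 + (0 + 0)) ⊢ --a--▸ t1, --b--▸ t2
  t1 = (0 + (0 + 0) | 0\{b} + (b.0 + b.0)) | b.a.(a.0 + (0 + 0)) ⊢ --b--▸ t3, --b--▸ t4
  t2 = a.(0 + (0 + 0) | 0\{b} + (b.0 + b.0)) | a.(a.0 + (0 + 0)) ⊢ --a--▸ t3, --a--▸ t5
  t3 = (0 + (0 + 0) | 0\{b} + (b.0 + b.0)) | a.(a.0 + (0 + 0)) ⊢ --a--▸ t6, --b--▸ t7
  t4 = 0 | b.a.(a.0 + (0 + 0)) ⊢ --b--▸ t7
  t5 = a.(0 + (0 + 0) | 0\{b} + (b.0 + b.0)) | (a.0 + (0 + 0)) ⊢ --a--▸ t6, --a--▸ t8
  t6 = (0 + (0 + 0) | 0\{b} + (b.0 + b.0)) | (a.0 + (0 + 0)) ⊢ --a--▸ t9, --b--▸ t10
  t7 = 0 | a.(a.0 + (0 + 0)) ⊢ --a--▸ t10
  t8 = a.(0 + (0 + 0) | 0\{b} + (b.0 + b.0)) | 0 ⊢ --a--▸ t9
  t9 = (0 + (0 + 0) | 0\{b} + (b.0 + b.0)) | 0 ⊢ --b--▸ t11
  t10 = 0 | (a.0 + (0 + 0)) ⊢ --a--▸ t11
  t11 = 0 | 0 ⊢ deadlocked
Partition-refinement fixed point:
  B0 = {s0, t0}
  B1 = {s2, t2}
  B2 = {s5, t5}
  B3 = {s8, t8}
  B4 = {s9, t9}
  B5 = {s11, t11}
  B6 = {s6, t6}
  B7 = {s10, t10}
  B8 = {s3, t3}
  B9 = {s7, t7}
  B10 = {s1, t1}
  B11 = {s4, t4}
s0 ∈ B0, t0 ∈ B0 → same block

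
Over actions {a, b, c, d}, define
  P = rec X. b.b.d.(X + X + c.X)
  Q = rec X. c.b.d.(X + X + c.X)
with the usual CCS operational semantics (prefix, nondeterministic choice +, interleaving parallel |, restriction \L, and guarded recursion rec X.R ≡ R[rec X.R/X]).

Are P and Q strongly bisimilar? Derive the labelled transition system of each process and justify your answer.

P's transition system — 4 states:
  u0 = rec X. b.b.d.(X + X + c.X) → -b-> u1
  u1 = b.d.((rec X. b.b.d.(X + X + c.X)) + (rec X. b.b.d.(X + X + c.X)) + c.(rec X. b.b.d.(X + X + c.X))) → -b-> u2
  u2 = d.((rec X. b.b.d.(X + X + c.X)) + (rec X. b.b.d.(X + X + c.X)) + c.(rec X. b.b.d.(X + X + c.X))) → -d-> u3
  u3 = (rec X. b.b.d.(X + X + c.X)) + (rec X. b.b.d.(X + X + c.X)) + c.(rec X. b.b.d.(X + X + c.X)) → -b-> u1, -c-> u0
Q's transition system — 4 states:
  v0 = rec X. c.b.d.(X + X + c.X) → -c-> v1
  v1 = b.d.((rec X. c.b.d.(X + X + c.X)) + (rec X. c.b.d.(X + X + c.X)) + c.(rec X. c.b.d.(X + X + c.X))) → -b-> v2
  v2 = d.((rec X. c.b.d.(X + X + c.X)) + (rec X. c.b.d.(X + X + c.X)) + c.(rec X. c.b.d.(X + X + c.X))) → -d-> v3
  v3 = (rec X. c.b.d.(X + X + c.X)) + (rec X. c.b.d.(X + X + c.X)) + c.(rec X. c.b.d.(X + X + c.X)) → -c-> v0, -c-> v1
Coarsest stable partition (strong bisimilarity classes):
  B0 = {u0}
  B1 = {u1}
  B2 = {u2}
  B3 = {u3}
  B4 = {v0}
  B5 = {v1}
  B6 = {v2}
  B7 = {v3}
u0 ∈ B0, v0 ∈ B4 → different blocks

NO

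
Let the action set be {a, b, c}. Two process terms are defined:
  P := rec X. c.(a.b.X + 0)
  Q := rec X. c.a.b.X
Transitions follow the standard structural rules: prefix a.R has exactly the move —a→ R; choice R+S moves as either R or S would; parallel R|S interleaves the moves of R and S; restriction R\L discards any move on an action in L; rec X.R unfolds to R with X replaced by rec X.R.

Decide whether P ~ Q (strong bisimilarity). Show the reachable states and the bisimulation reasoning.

P ~ Q

P's transition system — 3 states:
  u0 = rec X. c.(a.b.X + 0) :: =c=> u1
  u1 = a.b.(rec X. c.(a.b.X + 0)) + 0 :: =a=> u2
  u2 = b.(rec X. c.(a.b.X + 0)) :: =b=> u0
Q's transition system — 3 states:
  v0 = rec X. c.a.b.X :: =c=> v1
  v1 = a.b.(rec X. c.a.b.X) :: =a=> v2
  v2 = b.(rec X. c.a.b.X) :: =b=> v0
Partition-refinement fixed point:
  B0 = {u0, v0}
  B1 = {u1, v1}
  B2 = {u2, v2}
u0 ∈ B0, v0 ∈ B0 → same block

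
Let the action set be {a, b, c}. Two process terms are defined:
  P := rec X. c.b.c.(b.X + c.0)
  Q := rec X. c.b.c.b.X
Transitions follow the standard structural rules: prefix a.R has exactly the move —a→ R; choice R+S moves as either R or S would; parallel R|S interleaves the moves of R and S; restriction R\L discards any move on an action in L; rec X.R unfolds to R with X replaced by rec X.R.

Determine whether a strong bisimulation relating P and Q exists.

P ≁ Q

P's transition system — 5 states:
  m0 = rec X. c.b.c.(b.X + c.0) ⊢ -c-> m1
  m1 = b.c.(b.(rec X. c.b.c.(b.X + c.0)) + c.0) ⊢ -b-> m2
  m2 = c.(b.(rec X. c.b.c.(b.X + c.0)) + c.0) ⊢ -c-> m3
  m3 = b.(rec X. c.b.c.(b.X + c.0)) + c.0 ⊢ -b-> m0, -c-> m4
  m4 = 0 ⊢ stopped
Q's transition system — 4 states:
  n0 = rec X. c.b.c.b.X ⊢ -c-> n1
  n1 = b.c.b.(rec X. c.b.c.b.X) ⊢ -b-> n2
  n2 = c.b.(rec X. c.b.c.b.X) ⊢ -c-> n3
  n3 = b.(rec X. c.b.c.b.X) ⊢ -b-> n0
Bisimilarity quotient blocks:
  B0 = {m0}
  B1 = {m1}
  B2 = {m2}
  B3 = {m3}
  B4 = {m4}
  B5 = {n0, n2}
  B6 = {n1, n3}
m0 ∈ B0, n0 ∈ B5 → different blocks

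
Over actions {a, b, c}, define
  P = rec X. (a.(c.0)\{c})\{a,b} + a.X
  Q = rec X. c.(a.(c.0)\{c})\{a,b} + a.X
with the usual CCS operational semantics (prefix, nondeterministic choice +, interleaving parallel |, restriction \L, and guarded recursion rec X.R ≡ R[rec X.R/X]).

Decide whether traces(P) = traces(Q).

P's transition system — 1 states:
  u0 = rec X. (a.(c.0)\{c})\{a,b} + a.X | -a-> u0
Q's transition system — 2 states:
  v0 = rec X. c.(a.(c.0)\{c})\{a,b} + a.X | -a-> v0, -c-> v1
  v1 = (a.(c.0)\{c})\{a,b} | (no moves)
Executing c from Q (initial set {v0}):
  step 1 (c): {v1}
  — Q admits the full trace.
Executing c from P (initial set {u0}):
  step 1 (c): no successor for P

NO — witness ⟨c⟩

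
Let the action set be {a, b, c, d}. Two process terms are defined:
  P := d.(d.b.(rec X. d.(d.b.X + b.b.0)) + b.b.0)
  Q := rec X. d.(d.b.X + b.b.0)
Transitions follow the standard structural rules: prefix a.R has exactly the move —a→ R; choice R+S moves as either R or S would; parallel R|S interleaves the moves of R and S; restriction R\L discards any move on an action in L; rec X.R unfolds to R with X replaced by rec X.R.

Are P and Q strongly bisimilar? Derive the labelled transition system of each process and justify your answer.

LTS(P): 6 reachable states
  p0 = d.(d.b.(rec X. d.(d.b.X + b.b.0)) + b.b.0) | -d-> p1
  p1 = d.b.(rec X. d.(d.b.X + b.b.0)) + b.b.0 | -b-> p2, -d-> p3
  p2 = b.0 | -b-> p4
  p3 = b.(rec X. d.(d.b.X + b.b.0)) | -b-> p5
  p4 = 0 | ·
  p5 = rec X. d.(d.b.X + b.b.0) | -d-> p1
LTS(Q): 5 reachable states
  q0 = rec X. d.(d.b.X + b.b.0) | -d-> q1
  q1 = d.b.(rec X. d.(d.b.X + b.b.0)) + b.b.0 | -b-> q2, -d-> q3
  q2 = b.0 | -b-> q4
  q3 = b.(rec X. d.(d.b.X + b.b.0)) | -b-> q0
  q4 = 0 | ·
Coarsest stable partition (strong bisimilarity classes):
  B0 = {p0, p5, q0}
  B1 = {p1, q1}
  B2 = {p3, q3}
  B3 = {p2, q2}
  B4 = {p4, q4}
p0 ∈ B0, q0 ∈ B0 → same block

bisimilar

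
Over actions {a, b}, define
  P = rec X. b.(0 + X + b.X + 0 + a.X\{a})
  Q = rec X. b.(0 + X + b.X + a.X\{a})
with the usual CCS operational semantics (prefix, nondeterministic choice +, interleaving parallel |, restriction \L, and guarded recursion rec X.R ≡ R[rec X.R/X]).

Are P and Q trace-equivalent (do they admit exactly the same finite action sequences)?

traces(P) = traces(Q)

Reachable graph of P (4 states):
  p0 = rec X. b.(0 + X + b.X + 0 + a.X\{a}) → ··b··> p1
  p1 = 0 + (rec X. b.(0 + X + b.X + 0 + a.X\{a})) + b.(rec X. b.(0 + X + b.X + 0 + a.X\{a})) + 0 + a.(rec X. b.(0 + X + b.X + 0 + a.X\{a}))\{a} → ··a··> p2, ··b··> p0, ··b··> p1
  p2 = (rec X. b.(0 + X + b.X + 0 + a.X\{a}))\{a} → ··b··> p3
  p3 = (0 + (rec X. b.(0 + X + b.X + 0 + a.X\{a})) + b.(rec X. b.(0 + X + b.X + 0 + a.X\{a})) + 0 + a.(rec X. b.(0 + X + b.X + 0 + a.X\{a}))\{a})\{a} → ··b··> p2, ··b··> p3
Reachable graph of Q (4 states):
  q0 = rec X. b.(0 + X + b.X + a.X\{a}) → ··b··> q1
  q1 = 0 + (rec X. b.(0 + X + b.X + a.X\{a})) + b.(rec X. b.(0 + X + b.X + a.X\{a})) + a.(rec X. b.(0 + X + b.X + a.X\{a}))\{a} → ··a··> q2, ··b··> q0, ··b··> q1
  q2 = (rec X. b.(0 + X + b.X + a.X\{a}))\{a} → ··b··> q3
  q3 = (0 + (rec X. b.(0 + X + b.X + a.X\{a})) + b.(rec X. b.(0 + X + b.X + a.X\{a})) + a.(rec X. b.(0 + X + b.X + a.X\{a}))\{a})\{a} → ··b··> q2, ··b··> q3
Partition-refinement fixed point:
  B0 = {p0, q0}
  B1 = {p1, q1}
  B2 = {p2, p3, q2, q3}
p0 ∈ B0, q0 ∈ B0 → same block
Bisimilar ⇒ trace-equivalent.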